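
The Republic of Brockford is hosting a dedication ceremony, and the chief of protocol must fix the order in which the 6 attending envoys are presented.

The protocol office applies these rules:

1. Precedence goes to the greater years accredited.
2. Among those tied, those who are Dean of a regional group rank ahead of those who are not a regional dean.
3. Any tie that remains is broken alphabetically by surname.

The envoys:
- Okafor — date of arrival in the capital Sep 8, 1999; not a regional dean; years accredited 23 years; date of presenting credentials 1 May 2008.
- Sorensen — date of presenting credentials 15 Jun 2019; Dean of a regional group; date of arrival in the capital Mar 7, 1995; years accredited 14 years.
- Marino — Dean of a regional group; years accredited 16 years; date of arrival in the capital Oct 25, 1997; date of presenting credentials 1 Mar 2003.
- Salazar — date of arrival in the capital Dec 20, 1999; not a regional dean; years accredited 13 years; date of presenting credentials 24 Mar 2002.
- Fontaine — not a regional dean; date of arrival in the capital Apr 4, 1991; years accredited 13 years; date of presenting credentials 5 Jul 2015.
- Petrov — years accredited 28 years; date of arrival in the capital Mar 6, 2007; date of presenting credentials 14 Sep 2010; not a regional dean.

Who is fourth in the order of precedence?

By years accredited (higher first): Petrov (28 years); then Okafor (23 years); then Marino (16 years); then Sorensen (14 years); then Fontaine and Salazar (both 13 years).
Fontaine and Salazar are each not a regional dean, so the next rule applies.
Among Fontaine and Salazar, alphabetically by surname: Fontaine before Salazar.
Order: Petrov, Okafor, Marino, Sorensen, Fontaine, Salazar.

Sorensen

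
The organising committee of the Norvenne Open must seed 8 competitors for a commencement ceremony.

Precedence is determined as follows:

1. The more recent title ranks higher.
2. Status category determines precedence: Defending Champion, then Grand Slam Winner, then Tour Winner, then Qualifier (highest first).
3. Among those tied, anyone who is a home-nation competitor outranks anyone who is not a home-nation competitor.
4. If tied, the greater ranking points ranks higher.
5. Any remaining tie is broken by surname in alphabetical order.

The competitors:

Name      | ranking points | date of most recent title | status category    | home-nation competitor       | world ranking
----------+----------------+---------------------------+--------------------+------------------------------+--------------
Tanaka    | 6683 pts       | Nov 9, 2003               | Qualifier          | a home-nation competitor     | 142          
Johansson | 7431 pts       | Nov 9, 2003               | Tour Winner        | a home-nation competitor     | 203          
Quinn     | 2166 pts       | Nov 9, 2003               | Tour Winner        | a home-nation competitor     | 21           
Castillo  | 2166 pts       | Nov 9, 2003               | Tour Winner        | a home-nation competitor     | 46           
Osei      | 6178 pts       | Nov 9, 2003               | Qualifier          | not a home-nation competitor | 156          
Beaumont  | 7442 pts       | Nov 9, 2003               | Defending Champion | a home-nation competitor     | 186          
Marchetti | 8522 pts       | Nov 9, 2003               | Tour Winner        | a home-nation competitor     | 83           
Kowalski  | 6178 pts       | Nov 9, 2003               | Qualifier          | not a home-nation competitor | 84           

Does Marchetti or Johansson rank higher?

By date of most recent title (later first): Beaumont, Marchetti, Johansson, Castillo, Quinn, Tanaka, Kowalski and Osei (each Nov 9, 2003).
Among Beaumont, Marchetti, Johansson, Castillo, Quinn, Tanaka, Kowalski and Osei, by status category: Beaumont (Defending Champion) before Marchetti, Johansson, Castillo and Quinn (Tour Winner) before Tanaka, Kowalski and Osei (Qualifier).
Marchetti, Johansson, Castillo and Quinn are each a home-nation competitor, so the next rule applies.
Among Marchetti, Johansson, Castillo and Quinn, by ranking points (higher first): Marchetti (8522 pts) before Johansson (7431 pts) before Castillo and Quinn (2166 pts).
Among Castillo and Quinn, alphabetically by surname: Castillo before Quinn.
Among Tanaka, Kowalski and Osei, a home-nation competitor before not a home-nation competitor: Tanaka (a home-nation competitor) before Kowalski and Osei (not a home-nation competitor).
Kowalski and Osei both have ranking points 6178 pts, so the next rule applies.
Among Kowalski and Osei, alphabetically by surname: Kowalski before Osei.
So Marchetti takes precedence.

Marchetti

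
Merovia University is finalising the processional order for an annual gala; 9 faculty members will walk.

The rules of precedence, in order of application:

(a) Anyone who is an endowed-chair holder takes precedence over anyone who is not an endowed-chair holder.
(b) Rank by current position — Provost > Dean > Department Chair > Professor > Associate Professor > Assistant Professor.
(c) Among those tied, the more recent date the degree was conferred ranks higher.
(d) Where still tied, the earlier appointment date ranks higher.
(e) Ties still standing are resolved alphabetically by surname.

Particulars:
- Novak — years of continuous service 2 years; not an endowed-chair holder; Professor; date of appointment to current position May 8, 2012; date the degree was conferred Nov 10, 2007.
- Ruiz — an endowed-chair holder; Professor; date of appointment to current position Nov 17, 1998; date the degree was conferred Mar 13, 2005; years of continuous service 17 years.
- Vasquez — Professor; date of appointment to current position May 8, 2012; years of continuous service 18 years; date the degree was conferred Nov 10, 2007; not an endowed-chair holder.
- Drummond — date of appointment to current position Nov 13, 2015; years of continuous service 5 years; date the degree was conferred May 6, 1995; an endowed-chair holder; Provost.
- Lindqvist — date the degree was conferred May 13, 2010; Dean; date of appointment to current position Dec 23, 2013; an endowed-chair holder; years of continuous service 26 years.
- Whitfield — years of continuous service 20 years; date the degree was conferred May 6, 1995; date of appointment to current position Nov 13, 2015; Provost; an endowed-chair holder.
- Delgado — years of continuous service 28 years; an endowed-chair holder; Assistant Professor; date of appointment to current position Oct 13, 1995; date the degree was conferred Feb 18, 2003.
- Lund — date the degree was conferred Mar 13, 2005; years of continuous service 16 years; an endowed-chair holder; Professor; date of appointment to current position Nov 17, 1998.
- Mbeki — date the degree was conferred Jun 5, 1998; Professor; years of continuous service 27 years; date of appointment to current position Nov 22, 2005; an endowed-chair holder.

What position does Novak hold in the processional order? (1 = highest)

8

By the first rule: Drummond, Whitfield, Lindqvist, Lund, Ruiz, Mbeki and Delgado (each an endowed-chair holder); then Novak and Vasquez (both not an endowed-chair holder).
Among Drummond, Whitfield, Lindqvist, Lund, Ruiz, Mbeki and Delgado, by current position: Drummond and Whitfield (Provost) before Lindqvist (Dean) before Lund, Ruiz and Mbeki (Professor) before Delgado (Assistant Professor).
Drummond and Whitfield both have date the degree was conferred May 6, 1995, so the next rule applies.
Drummond and Whitfield both have date of appointment to current position Nov 13, 2015, so the next rule applies.
Among Drummond and Whitfield, alphabetically by surname: Drummond before Whitfield.
Among Lund, Ruiz and Mbeki, by date the degree was conferred (later first): Lund and Ruiz (Mar 13, 2005) before Mbeki (Jun 5, 1998).
Lund and Ruiz both have date of appointment to current position Nov 17, 1998, so the next rule applies.
Among Lund and Ruiz, alphabetically by surname: Lund before Ruiz.
Novak and Vasquez are each Professor, so the next rule applies.
Novak and Vasquez both have date the degree was conferred Nov 10, 2007, so the next rule applies.
Novak and Vasquez both have date of appointment to current position May 8, 2012, so the next rule applies.
Among Novak and Vasquez, alphabetically by surname: Novak before Vasquez.
Order: Drummond, Whitfield, Lindqvist, Lund, Ruiz, Mbeki, Delgado, Novak, Vasquez. So position 8.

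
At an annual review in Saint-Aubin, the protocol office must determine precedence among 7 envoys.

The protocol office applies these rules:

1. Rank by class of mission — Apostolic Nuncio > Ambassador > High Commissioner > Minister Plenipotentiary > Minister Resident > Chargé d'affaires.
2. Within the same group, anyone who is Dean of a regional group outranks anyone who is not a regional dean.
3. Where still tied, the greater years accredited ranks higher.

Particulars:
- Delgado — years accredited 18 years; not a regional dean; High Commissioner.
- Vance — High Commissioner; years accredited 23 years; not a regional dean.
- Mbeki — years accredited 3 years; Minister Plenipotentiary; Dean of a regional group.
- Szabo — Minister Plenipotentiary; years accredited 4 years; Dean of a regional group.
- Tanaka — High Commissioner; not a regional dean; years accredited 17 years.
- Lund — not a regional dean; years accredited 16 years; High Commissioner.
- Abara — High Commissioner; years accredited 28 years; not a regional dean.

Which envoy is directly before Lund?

Tanaka

By class of mission: Abara, Vance, Delgado, Tanaka and Lund (High Commissioner); then Szabo and Mbeki (Minister Plenipotentiary).
Abara, Vance, Delgado, Tanaka and Lund are each not a regional dean, so the next rule applies.
Among Abara, Vance, Delgado, Tanaka and Lund, by years accredited (higher first): Abara (28 years) before Vance (23 years) before Delgado (18 years) before Tanaka (17 years) before Lund (16 years).
Szabo and Mbeki are each Dean of a regional group, so the next rule applies.
Among Szabo and Mbeki, by years accredited (higher first): Szabo (4 years) before Mbeki (3 years).
Order: Abara, Vance, Delgado, Tanaka, Lund, Szabo, Mbeki.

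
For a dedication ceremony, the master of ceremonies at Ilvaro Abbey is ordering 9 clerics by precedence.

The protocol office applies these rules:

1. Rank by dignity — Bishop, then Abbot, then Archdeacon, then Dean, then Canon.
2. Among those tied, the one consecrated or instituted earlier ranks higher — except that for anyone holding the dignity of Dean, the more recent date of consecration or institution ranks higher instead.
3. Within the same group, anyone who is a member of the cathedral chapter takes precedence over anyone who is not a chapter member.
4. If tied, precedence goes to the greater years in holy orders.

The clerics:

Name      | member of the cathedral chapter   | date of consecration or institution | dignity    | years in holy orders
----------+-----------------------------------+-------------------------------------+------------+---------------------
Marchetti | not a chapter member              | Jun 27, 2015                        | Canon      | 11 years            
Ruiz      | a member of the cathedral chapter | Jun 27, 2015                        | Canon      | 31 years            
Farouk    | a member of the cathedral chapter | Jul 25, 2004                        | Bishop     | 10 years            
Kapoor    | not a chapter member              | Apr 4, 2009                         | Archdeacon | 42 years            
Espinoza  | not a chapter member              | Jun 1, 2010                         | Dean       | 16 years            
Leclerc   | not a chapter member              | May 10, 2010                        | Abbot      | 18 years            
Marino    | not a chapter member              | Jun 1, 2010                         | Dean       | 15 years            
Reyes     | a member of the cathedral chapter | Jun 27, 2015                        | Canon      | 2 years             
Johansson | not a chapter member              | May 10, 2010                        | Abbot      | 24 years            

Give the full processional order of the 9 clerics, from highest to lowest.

By dignity: Farouk (Bishop); then Johansson and Leclerc (Abbot); then Kapoor (Archdeacon); then Espinoza and Marino (Dean); then Ruiz, Reyes and Marchetti (Canon).
Johansson and Leclerc both have date of consecration or institution May 10, 2010, so the next rule applies.
Johansson and Leclerc are each not a chapter member, so the next rule applies.
Among Johansson and Leclerc, by years in holy orders (higher first): Johansson (24 years) before Leclerc (18 years).
Espinoza and Marino both have date of consecration or institution Jun 1, 2010, so the next rule applies.
Espinoza and Marino are each not a chapter member, so the next rule applies.
Among Espinoza and Marino, by years in holy orders (higher first): Espinoza (16 years) before Marino (15 years).
Ruiz, Reyes and Marchetti all have date of consecration or institution Jun 27, 2015, so the next rule applies.
Among Ruiz, Reyes and Marchetti, a member of the cathedral chapter before not a chapter member: Ruiz and Reyes (a member of the cathedral chapter) before Marchetti (not a chapter member).
Among Ruiz and Reyes, by years in holy orders (higher first): Ruiz (31 years) before Reyes (2 years).
Full order: Farouk, Johansson, Leclerc, Kapoor, Espinoza, Marino, Ruiz, Reyes, Marchetti.

Farouk, Johansson, Leclerc, Kapoor, Espinoza, Marino, Ruiz, Reyes, Marchetti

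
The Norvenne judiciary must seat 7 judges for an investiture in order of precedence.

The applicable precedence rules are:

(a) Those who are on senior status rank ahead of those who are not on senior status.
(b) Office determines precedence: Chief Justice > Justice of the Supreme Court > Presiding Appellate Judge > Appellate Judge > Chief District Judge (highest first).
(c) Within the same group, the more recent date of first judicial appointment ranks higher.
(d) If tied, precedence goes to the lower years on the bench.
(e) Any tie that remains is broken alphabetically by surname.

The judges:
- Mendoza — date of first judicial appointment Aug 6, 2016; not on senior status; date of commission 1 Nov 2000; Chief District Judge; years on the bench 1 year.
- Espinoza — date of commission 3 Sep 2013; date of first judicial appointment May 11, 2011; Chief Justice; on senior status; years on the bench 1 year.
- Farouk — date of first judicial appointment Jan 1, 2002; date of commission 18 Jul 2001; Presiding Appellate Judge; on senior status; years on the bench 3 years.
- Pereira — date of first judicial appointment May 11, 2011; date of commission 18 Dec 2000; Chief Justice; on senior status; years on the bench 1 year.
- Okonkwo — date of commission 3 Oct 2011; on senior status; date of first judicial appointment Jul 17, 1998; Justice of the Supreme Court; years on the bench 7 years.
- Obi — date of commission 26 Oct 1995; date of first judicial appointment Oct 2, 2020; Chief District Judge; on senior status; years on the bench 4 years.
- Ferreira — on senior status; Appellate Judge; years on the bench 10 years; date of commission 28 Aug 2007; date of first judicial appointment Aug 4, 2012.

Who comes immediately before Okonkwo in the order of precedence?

By the first rule: Espinoza, Pereira, Okonkwo, Farouk, Ferreira and Obi (each on senior status); then Mendoza (not on senior status).
Among Espinoza, Pereira, Okonkwo, Farouk, Ferreira and Obi, by office: Espinoza and Pereira (Chief Justice) before Okonkwo (Justice of the Supreme Court) before Farouk (Presiding Appellate Judge) before Ferreira (Appellate Judge) before Obi (Chief District Judge).
Espinoza and Pereira both have date of first judicial appointment May 11, 2011, so the next rule applies.
Espinoza and Pereira both have years on the bench 1 year, so the next rule applies.
Among Espinoza and Pereira, alphabetically by surname: Espinoza before Pereira.
Order: Espinoza, Pereira, Okonkwo, Farouk, Ferreira, Obi, Mendoza.

Pereira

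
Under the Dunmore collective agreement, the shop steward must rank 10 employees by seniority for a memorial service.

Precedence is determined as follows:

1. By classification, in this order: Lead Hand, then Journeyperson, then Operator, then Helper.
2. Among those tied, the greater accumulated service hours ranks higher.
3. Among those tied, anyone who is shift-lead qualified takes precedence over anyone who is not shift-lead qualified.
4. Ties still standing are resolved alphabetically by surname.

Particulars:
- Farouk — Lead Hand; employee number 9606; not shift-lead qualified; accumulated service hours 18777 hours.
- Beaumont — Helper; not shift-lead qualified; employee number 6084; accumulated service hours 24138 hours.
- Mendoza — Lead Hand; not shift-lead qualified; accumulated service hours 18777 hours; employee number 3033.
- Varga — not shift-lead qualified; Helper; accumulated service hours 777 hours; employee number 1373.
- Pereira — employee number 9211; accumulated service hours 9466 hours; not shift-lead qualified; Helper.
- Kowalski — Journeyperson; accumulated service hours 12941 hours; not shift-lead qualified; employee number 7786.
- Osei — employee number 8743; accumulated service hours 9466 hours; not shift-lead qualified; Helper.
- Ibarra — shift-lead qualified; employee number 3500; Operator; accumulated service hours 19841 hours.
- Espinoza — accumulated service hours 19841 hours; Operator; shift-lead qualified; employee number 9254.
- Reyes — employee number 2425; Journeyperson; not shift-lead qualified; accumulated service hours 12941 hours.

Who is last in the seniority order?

Varga

By classification: Farouk and Mendoza (Lead Hand); then Kowalski and Reyes (Journeyperson); then Espinoza and Ibarra (Operator); then Beaumont, Osei, Pereira and Varga (Helper).
Farouk and Mendoza both have accumulated service hours 18777 hours, so the next rule applies.
Farouk and Mendoza are each not shift-lead qualified, so the next rule applies.
Among Farouk and Mendoza, alphabetically by surname: Farouk before Mendoza.
Kowalski and Reyes both have accumulated service hours 12941 hours, so the next rule applies.
Kowalski and Reyes are each not shift-lead qualified, so the next rule applies.
Among Kowalski and Reyes, alphabetically by surname: Kowalski before Reyes.
Espinoza and Ibarra both have accumulated service hours 19841 hours, so the next rule applies.
Espinoza and Ibarra are each shift-lead qualified, so the next rule applies.
Among Espinoza and Ibarra, alphabetically by surname: Espinoza before Ibarra.
Among Beaumont, Osei, Pereira and Varga, by accumulated service hours (higher first): Beaumont (24138 hours) before Osei and Pereira (9466 hours) before Varga (777 hours).
Osei and Pereira are each not shift-lead qualified, so the next rule applies.
Among Osei and Pereira, alphabetically by surname: Osei before Pereira.
Order: Farouk, Mendoza, Kowalski, Reyes, Espinoza, Ibarra, Beaumont, Osei, Pereira, Varga.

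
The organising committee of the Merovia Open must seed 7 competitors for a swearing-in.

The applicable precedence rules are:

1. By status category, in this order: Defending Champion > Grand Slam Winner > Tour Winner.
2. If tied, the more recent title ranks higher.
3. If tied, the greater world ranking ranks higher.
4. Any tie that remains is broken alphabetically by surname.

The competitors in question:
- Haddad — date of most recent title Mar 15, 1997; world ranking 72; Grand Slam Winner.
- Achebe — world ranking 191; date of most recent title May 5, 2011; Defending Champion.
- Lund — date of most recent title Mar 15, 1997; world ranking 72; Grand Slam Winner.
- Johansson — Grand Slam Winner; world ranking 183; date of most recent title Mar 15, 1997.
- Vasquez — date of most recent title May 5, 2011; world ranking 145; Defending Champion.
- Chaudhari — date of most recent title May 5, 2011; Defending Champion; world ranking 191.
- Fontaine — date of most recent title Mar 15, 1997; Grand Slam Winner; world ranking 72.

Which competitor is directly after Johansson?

By status category: Achebe, Chaudhari and Vasquez (Defending Champion); then Johansson, Fontaine, Haddad and Lund (Grand Slam Winner).
Achebe, Chaudhari and Vasquez all have date of most recent title May 5, 2011, so the next rule applies.
Among Achebe, Chaudhari and Vasquez, by world ranking (higher first): Achebe and Chaudhari (191) before Vasquez (145).
Among Achebe and Chaudhari, alphabetically by surname: Achebe before Chaudhari.
Johansson, Fontaine, Haddad and Lund all have date of most recent title Mar 15, 1997, so the next rule applies.
Among Johansson, Fontaine, Haddad and Lund, by world ranking (higher first): Johansson (183) before Fontaine, Haddad and Lund (72).
Among Fontaine, Haddad and Lund, alphabetically by surname: Fontaine before Haddad before Lund.
Order: Achebe, Chaudhari, Vasquez, Johansson, Fontaine, Haddad, Lund.

Fontaine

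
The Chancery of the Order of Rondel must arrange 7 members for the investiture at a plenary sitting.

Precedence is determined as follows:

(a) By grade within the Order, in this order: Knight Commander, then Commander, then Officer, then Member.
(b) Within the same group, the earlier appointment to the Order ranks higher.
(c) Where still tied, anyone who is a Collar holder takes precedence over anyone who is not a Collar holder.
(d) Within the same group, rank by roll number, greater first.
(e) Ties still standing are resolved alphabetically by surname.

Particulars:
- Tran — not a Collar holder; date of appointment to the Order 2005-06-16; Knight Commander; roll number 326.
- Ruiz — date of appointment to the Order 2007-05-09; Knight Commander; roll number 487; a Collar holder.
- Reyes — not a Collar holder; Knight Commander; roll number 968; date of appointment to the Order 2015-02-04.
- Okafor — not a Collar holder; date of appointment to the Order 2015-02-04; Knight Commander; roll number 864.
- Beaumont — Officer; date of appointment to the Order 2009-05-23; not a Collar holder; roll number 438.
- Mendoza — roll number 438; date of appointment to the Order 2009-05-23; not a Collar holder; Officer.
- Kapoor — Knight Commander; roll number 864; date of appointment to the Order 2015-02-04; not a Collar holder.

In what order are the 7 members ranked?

Tran, Ruiz, Reyes, Kapoor, Okafor, Beaumont, Mendoza

By grade within the Order: Tran, Ruiz, Reyes, Kapoor and Okafor (Knight Commander); then Beaumont and Mendoza (Officer).
Among Tran, Ruiz, Reyes, Kapoor and Okafor, by date of appointment to the Order (earlier first): Tran (2005-06-16) before Ruiz (2007-05-09) before Reyes, Kapoor and Okafor (2015-02-04).
Reyes, Kapoor and Okafor are each not a Collar holder, so the next rule applies.
Among Reyes, Kapoor and Okafor, by roll number (higher first): Reyes (968) before Kapoor and Okafor (864).
Among Kapoor and Okafor, alphabetically by surname: Kapoor before Okafor.
Beaumont and Mendoza both have date of appointment to the Order 2009-05-23, so the next rule applies.
Beaumont and Mendoza are each not a Collar holder, so the next rule applies.
Beaumont and Mendoza both have roll number 438, so the next rule applies.
Among Beaumont and Mendoza, alphabetically by surname: Beaumont before Mendoza.
Full order: Tran, Ruiz, Reyes, Kapoor, Okafor, Beaumont, Mendoza.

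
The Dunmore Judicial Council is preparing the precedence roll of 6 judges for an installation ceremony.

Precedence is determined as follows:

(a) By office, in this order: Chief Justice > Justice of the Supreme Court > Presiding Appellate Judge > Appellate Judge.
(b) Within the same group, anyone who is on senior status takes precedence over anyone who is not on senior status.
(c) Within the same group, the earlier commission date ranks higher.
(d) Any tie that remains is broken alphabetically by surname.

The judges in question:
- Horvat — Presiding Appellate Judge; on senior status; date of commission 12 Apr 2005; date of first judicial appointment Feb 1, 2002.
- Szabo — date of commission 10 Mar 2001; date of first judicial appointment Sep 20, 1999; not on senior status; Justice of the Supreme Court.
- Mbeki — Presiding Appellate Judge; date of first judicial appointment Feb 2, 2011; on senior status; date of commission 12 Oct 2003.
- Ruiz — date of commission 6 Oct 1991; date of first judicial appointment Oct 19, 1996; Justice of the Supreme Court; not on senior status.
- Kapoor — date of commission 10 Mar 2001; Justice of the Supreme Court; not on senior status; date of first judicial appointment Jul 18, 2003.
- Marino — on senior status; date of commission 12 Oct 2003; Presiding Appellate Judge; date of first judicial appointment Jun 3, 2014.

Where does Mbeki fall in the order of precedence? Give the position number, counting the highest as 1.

By office: Ruiz, Kapoor and Szabo (Justice of the Supreme Court); then Marino, Mbeki and Horvat (Presiding Appellate Judge).
Ruiz, Kapoor and Szabo are each not on senior status, so the next rule applies.
Among Ruiz, Kapoor and Szabo, by date of commission (earlier first): Ruiz (6 Oct 1991) before Kapoor and Szabo (10 Mar 2001).
Among Kapoor and Szabo, alphabetically by surname: Kapoor before Szabo.
Marino, Mbeki and Horvat are each on senior status, so the next rule applies.
Among Marino, Mbeki and Horvat, by date of commission (earlier first): Marino and Mbeki (12 Oct 2003) before Horvat (12 Apr 2005).
Among Marino and Mbeki, alphabetically by surname: Marino before Mbeki.
Order: Ruiz, Kapoor, Szabo, Marino, Mbeki, Horvat. So position 5.

5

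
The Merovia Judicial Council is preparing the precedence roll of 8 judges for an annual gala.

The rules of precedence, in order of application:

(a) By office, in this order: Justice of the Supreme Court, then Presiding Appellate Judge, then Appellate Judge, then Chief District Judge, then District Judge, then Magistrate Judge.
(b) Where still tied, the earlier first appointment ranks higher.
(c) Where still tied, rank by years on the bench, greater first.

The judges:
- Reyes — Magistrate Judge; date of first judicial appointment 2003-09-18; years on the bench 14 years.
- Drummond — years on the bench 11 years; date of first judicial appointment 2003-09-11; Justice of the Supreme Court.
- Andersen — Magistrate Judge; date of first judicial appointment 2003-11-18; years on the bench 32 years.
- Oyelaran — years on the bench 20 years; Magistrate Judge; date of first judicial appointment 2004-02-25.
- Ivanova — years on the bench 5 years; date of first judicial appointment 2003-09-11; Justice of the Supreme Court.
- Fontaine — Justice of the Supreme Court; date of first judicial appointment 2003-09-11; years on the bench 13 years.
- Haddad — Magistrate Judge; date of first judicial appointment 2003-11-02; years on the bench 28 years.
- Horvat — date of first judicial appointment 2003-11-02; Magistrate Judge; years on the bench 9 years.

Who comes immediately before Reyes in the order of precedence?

By office: Fontaine, Drummond and Ivanova (Justice of the Supreme Court); then Reyes, Haddad, Horvat, Andersen and Oyelaran (Magistrate Judge).
Fontaine, Drummond and Ivanova all have date of first judicial appointment 2003-09-11, so the next rule applies.
Among Fontaine, Drummond and Ivanova, by years on the bench (higher first): Fontaine (13 years) before Drummond (11 years) before Ivanova (5 years).
Among Reyes, Haddad, Horvat, Andersen and Oyelaran, by date of first judicial appointment (earlier first): Reyes (2003-09-18) before Haddad and Horvat (2003-11-02) before Andersen (2003-11-18) before Oyelaran (2004-02-25).
Among Haddad and Horvat, by years on the bench (higher first): Haddad (28 years) before Horvat (9 years).
Order: Fontaine, Drummond, Ivanova, Reyes, Haddad, Horvat, Andersen, Oyelaran.

Ivanova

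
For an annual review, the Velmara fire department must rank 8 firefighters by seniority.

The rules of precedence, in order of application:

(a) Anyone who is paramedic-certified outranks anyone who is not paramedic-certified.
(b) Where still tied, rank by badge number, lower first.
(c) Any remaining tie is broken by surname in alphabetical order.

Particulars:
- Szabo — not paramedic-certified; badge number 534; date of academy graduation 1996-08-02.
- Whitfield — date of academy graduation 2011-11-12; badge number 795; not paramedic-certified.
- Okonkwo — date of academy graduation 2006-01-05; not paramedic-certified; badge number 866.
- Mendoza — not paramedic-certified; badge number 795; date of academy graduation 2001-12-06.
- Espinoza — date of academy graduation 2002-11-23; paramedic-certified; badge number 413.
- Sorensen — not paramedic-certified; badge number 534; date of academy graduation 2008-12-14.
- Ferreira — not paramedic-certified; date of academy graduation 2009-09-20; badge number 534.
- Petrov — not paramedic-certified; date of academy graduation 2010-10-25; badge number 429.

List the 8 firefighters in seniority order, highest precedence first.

Espinoza, Petrov, Ferreira, Sorensen, Szabo, Mendoza, Whitfield, Okonkwo

By the first rule: Espinoza (paramedic-certified); then Petrov, Ferreira, Sorensen, Szabo, Mendoza, Whitfield and Okonkwo (each not paramedic-certified).
Among Petrov, Ferreira, Sorensen, Szabo, Mendoza, Whitfield and Okonkwo, by badge number (lower first): Petrov (429) before Ferreira, Sorensen and Szabo (534) before Mendoza and Whitfield (795) before Okonkwo (866).
Among Ferreira, Sorensen and Szabo, alphabetically by surname: Ferreira before Sorensen before Szabo.
Among Mendoza and Whitfield, alphabetically by surname: Mendoza before Whitfield.
Full order: Espinoza, Petrov, Ferreira, Sorensen, Szabo, Mendoza, Whitfield, Okonkwo.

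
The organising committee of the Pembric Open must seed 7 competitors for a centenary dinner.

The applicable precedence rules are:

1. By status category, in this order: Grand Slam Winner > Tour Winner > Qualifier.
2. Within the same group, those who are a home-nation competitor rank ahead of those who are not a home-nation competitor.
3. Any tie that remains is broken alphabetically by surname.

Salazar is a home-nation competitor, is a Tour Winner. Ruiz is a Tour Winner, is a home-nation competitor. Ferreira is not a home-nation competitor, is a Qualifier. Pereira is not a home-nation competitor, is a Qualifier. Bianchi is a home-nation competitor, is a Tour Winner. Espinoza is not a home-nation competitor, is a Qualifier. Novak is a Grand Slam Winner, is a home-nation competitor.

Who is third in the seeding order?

Ruiz

By status category: Novak (Grand Slam Winner); then Bianchi, Ruiz and Salazar (Tour Winner); then Espinoza, Ferreira and Pereira (Qualifier).
Bianchi, Ruiz and Salazar are each a home-nation competitor, so the next rule applies.
Among Bianchi, Ruiz and Salazar, alphabetically by surname: Bianchi before Ruiz before Salazar.
Espinoza, Ferreira and Pereira are each not a home-nation competitor, so the next rule applies.
Among Espinoza, Ferreira and Pereira, alphabetically by surname: Espinoza before Ferreira before Pereira.
Order: Novak, Bianchi, Ruiz, Salazar, Espinoza, Ferreira, Pereira.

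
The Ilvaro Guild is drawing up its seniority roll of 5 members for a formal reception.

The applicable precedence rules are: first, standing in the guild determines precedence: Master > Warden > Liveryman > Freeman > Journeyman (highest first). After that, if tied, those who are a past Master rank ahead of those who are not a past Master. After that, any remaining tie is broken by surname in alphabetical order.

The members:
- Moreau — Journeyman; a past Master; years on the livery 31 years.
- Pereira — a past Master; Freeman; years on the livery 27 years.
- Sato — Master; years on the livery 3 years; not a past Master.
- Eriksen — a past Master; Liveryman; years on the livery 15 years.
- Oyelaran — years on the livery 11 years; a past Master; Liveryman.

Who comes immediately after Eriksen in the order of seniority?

By standing in the guild: Sato (Master); then Eriksen and Oyelaran (Liveryman); then Pereira (Freeman); then Moreau (Journeyman).
Eriksen and Oyelaran are each a past Master, so the next rule applies.
Among Eriksen and Oyelaran, alphabetically by surname: Eriksen before Oyelaran.
Order: Sato, Eriksen, Oyelaran, Pereira, Moreau.

Oyelaran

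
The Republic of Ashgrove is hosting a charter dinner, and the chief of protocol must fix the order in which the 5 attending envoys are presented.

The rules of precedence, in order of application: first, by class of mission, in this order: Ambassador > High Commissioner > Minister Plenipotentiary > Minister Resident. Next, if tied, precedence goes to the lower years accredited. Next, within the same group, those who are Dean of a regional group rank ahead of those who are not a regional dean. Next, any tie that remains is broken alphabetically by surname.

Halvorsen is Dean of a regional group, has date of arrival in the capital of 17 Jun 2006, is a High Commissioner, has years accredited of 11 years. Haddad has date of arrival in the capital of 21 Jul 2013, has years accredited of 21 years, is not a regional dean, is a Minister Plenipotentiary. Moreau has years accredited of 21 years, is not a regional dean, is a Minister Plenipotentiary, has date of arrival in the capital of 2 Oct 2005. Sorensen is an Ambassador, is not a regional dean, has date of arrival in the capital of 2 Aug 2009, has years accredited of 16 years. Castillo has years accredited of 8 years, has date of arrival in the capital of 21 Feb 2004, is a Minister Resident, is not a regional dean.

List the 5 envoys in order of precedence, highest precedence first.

Sorensen, Halvorsen, Haddad, Moreau, Castillo

By class of mission: Sorensen (Ambassador); then Halvorsen (High Commissioner); then Haddad and Moreau (Minister Plenipotentiary); then Castillo (Minister Resident).
Haddad and Moreau both have years accredited 21 years, so the next rule applies.
Haddad and Moreau are each not a regional dean, so the next rule applies.
Among Haddad and Moreau, alphabetically by surname: Haddad before Moreau.
Full order: Sorensen, Halvorsen, Haddad, Moreau, Castillo.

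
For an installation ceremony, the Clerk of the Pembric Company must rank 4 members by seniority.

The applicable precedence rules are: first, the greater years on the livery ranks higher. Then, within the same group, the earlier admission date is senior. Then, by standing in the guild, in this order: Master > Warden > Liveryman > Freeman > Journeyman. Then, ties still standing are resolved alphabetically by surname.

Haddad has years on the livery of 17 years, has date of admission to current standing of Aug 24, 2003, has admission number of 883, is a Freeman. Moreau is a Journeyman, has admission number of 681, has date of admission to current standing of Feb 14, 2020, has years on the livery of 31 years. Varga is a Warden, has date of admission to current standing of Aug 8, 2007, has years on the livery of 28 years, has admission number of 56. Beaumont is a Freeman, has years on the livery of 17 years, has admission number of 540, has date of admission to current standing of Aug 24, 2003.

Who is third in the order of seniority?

Beaumont

By years on the livery (higher first): Moreau (31 years); then Varga (28 years); then Beaumont and Haddad (both 17 years).
Beaumont and Haddad both have date of admission to current standing Aug 24, 2003, so the next rule applies.
Beaumont and Haddad are each Freeman, so the next rule applies.
Among Beaumont and Haddad, alphabetically by surname: Beaumont before Haddad.
Order: Moreau, Varga, Beaumont, Haddad.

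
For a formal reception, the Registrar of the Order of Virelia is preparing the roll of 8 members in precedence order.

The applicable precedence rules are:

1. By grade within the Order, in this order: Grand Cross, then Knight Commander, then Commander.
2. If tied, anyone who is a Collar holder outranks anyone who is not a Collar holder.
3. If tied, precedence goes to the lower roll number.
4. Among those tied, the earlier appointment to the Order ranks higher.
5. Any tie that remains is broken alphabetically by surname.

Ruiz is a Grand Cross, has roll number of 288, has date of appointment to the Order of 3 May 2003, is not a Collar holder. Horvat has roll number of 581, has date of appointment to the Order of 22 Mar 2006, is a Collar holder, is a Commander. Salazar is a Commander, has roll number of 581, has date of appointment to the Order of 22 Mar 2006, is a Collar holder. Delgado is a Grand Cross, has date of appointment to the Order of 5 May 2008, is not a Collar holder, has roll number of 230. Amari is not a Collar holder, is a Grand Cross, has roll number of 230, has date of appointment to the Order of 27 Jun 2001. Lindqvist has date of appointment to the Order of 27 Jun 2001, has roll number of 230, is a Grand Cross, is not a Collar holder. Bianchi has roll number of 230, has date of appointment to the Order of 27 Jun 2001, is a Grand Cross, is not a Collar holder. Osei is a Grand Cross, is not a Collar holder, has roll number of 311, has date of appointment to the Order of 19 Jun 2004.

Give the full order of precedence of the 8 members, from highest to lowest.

Amari, Bianchi, Lindqvist, Delgado, Ruiz, Osei, Horvat, Salazar

By grade within the Order: Amari, Bianchi, Lindqvist, Delgado, Ruiz and Osei (Grand Cross); then Horvat and Salazar (Commander).
Amari, Bianchi, Lindqvist, Delgado, Ruiz and Osei are each not a Collar holder, so the next rule applies.
Among Amari, Bianchi, Lindqvist, Delgado, Ruiz and Osei, by roll number (lower first): Amari, Bianchi, Lindqvist and Delgado (230) before Ruiz (288) before Osei (311).
Among Amari, Bianchi, Lindqvist and Delgado, by date of appointment to the Order (earlier first): Amari, Bianchi and Lindqvist (27 Jun 2001) before Delgado (5 May 2008).
Among Amari, Bianchi and Lindqvist, alphabetically by surname: Amari before Bianchi before Lindqvist.
Horvat and Salazar are each a Collar holder, so the next rule applies.
Horvat and Salazar both have roll number 581, so the next rule applies.
Horvat and Salazar both have date of appointment to the Order 22 Mar 2006, so the next rule applies.
Among Horvat and Salazar, alphabetically by surname: Horvat before Salazar.
Full order: Amari, Bianchi, Lindqvist, Delgado, Ruiz, Osei, Horvat, Salazar.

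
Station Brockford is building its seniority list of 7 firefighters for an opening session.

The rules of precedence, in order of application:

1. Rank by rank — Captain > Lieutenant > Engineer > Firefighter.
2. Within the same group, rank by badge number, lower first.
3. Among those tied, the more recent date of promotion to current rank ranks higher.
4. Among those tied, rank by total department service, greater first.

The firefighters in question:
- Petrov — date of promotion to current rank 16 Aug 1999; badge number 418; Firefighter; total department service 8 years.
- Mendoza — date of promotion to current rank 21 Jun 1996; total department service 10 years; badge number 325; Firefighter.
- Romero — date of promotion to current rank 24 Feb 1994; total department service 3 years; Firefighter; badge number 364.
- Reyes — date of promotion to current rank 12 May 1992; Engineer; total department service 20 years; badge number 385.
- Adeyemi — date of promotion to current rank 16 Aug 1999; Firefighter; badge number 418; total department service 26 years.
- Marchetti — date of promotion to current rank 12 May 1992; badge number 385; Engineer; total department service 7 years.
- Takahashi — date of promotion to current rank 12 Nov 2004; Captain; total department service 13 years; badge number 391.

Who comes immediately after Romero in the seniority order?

By rank: Takahashi (Captain); then Reyes and Marchetti (Engineer); then Mendoza, Romero, Adeyemi and Petrov (Firefighter).
Reyes and Marchetti both have badge number 385, so the next rule applies.
Reyes and Marchetti both have date of promotion to current rank 12 May 1992, so the next rule applies.
Among Reyes and Marchetti, by total department service (higher first): Reyes (20 years) before Marchetti (7 years).
Among Mendoza, Romero, Adeyemi and Petrov, by badge number (lower first): Mendoza (325) before Romero (364) before Adeyemi and Petrov (418).
Adeyemi and Petrov both have date of promotion to current rank 16 Aug 1999, so the next rule applies.
Among Adeyemi and Petrov, by total department service (higher first): Adeyemi (26 years) before Petrov (8 years).
Order: Takahashi, Reyes, Marchetti, Mendoza, Romero, Adeyemi, Petrov.

Adeyemi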